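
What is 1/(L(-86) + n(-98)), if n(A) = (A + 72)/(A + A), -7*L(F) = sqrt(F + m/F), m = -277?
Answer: 54782/704929 + 2058*I*sqrt(68026)/704929 ≈ 0.077713 + 0.76144*I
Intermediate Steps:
L(F) = -sqrt(F - 277/F)/7
n(A) = (72 + A)/(2*A) (n(A) = (72 + A)/((2*A)) = (72 + A)*(1/(2*A)) = (72 + A)/(2*A))
1/(L(-86) + n(-98)) = 1/(-sqrt(-86 - 277/(-86))/7 + (1/2)*(72 - 98)/(-98)) = 1/(-sqrt(-86 - 277*(-1/86))/7 + (1/2)*(-1/98)*(-26)) = 1/(-sqrt(-86 + 277/86)/7 + 13/98) = 1/(-3*I*sqrt(68026)/602 + 13/98) = 1/(13/98 - 3*I*sqrt(68026)/602)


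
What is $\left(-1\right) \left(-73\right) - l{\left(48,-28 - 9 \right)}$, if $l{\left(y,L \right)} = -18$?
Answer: $91$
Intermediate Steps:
$\left(-1\right) \left(-73\right) - l{\left(48,-28 - 9 \right)} = \left(-1\right) \left(-73\right) - -18 = 73 + 18 = 91$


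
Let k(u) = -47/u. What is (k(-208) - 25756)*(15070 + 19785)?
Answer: -186725240855/208 ≈ -8.9772e+8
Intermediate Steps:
(k(-208) - 25756)*(15070 + 19785) = (-47/(-208) - 25756)*(15070 + 19785) = (-47*(-1/208) - 25756)*34855 = (47/208 - 25756)*34855 = -5357201/208*34855 = -186725240855/208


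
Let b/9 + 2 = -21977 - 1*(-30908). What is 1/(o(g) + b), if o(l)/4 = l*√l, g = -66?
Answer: 8929/718054473 + 88*I*√66/2154163419 ≈ 1.2435e-5 + 3.3188e-7*I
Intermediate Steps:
o(l) = 4*l^(3/2) (o(l) = 4*(l*√l) = 4*l^(3/2))
b = 80361 (b = -18 + 9*(-21977 - 1*(-30908)) = -18 + 9*(-21977 + 30908) = -18 + 9*8931 = -18 + 80379 = 80361)
1/(o(g) + b) = 1/(4*(-66)^(3/2) + 80361) = 1/(4*(-66*I*√66) + 80361) = 1/(-264*I*√66 + 80361) = 1/(80361 - 264*I*√66)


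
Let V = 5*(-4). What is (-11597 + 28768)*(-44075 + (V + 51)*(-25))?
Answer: -770119350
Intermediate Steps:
V = -20
(-11597 + 28768)*(-44075 + (V + 51)*(-25)) = (-11597 + 28768)*(-44075 + (-20 + 51)*(-25)) = 17171*(-44075 + 31*(-25)) = 17171*(-44075 - 775) = 17171*(-44850) = -770119350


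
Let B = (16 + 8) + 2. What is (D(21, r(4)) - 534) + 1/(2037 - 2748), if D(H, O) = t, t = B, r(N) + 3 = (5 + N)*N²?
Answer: -361189/711 ≈ -508.00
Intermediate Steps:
r(N) = -3 + N²*(5 + N) (r(N) = -3 + (5 + N)*N² = -3 + N²*(5 + N))
B = 26 (B = 24 + 2 = 26)
t = 26
D(H, O) = 26
(D(21, r(4)) - 534) + 1/(2037 - 2748) = (26 - 534) + 1/(2037 - 2748) = -508 + 1/(-711) = -508 - 1/711 = -361189/711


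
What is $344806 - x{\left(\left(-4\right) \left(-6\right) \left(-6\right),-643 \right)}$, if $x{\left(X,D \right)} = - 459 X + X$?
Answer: $278854$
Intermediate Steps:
$x{\left(X,D \right)} = - 458 X$
$344806 - x{\left(\left(-4\right) \left(-6\right) \left(-6\right),-643 \right)} = 344806 - - 458 \left(-4\right) \left(-6\right) \left(-6\right) = 344806 - - 458 \cdot 24 \left(-6\right) = 344806 - \left(-458\right) \left(-144\right) = 344806 - 65952 = 278854$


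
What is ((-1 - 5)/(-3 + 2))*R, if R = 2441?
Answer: 14646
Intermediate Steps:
((-1 - 5)/(-3 + 2))*R = ((-1 - 5)/(-3 + 2))*2441 = -6/(-1)*2441 = -6*(-1)*2441 = 6*2441 = 14646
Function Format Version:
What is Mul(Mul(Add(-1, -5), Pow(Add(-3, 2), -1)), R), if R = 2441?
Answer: 14646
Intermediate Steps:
Mul(Mul(Add(-1, -5), Pow(Add(-3, 2), -1)), R) = Mul(Mul(Add(-1, -5), Pow(Add(-3, 2), -1)), 2441) = Mul(Mul(-6, Pow(-1, -1)), 2441) = Mul(Mul(-6, -1), 2441) = Mul(6, 2441) = 14646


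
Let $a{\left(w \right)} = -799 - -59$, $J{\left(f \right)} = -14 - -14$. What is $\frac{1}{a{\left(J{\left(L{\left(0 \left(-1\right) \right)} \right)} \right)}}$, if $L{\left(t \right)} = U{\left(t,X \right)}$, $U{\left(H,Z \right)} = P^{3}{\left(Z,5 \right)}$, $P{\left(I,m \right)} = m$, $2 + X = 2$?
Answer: $- \frac{1}{740} \approx -0.0013514$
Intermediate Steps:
$X = 0$ ($X = -2 + 2 = 0$)
$U{\left(H,Z \right)} = 125$ ($U{\left(H,Z \right)} = 5^{3} = 125$)
$L{\left(t \right)} = 125$
$J{\left(f \right)} = 0$ ($J{\left(f \right)} = -14 + 14 = 0$)
$a{\left(w \right)} = -740$ ($a{\left(w \right)} = -799 + 59 = -740$)
$\frac{1}{a{\left(J{\left(L{\left(0 \left(-1\right) \right)} \right)} \right)}} = \frac{1}{-740} = - \frac{1}{740}$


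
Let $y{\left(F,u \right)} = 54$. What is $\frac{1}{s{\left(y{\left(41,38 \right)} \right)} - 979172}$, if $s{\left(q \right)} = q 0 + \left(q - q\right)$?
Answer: $- \frac{1}{979172} \approx -1.0213 \cdot 10^{-6}$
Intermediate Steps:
$s{\left(q \right)} = 0$ ($s{\left(q \right)} = 0 + 0 = 0$)
$\frac{1}{s{\left(y{\left(41,38 \right)} \right)} - 979172} = \frac{1}{0 - 979172} = \frac{1}{-979172} = - \frac{1}{979172}$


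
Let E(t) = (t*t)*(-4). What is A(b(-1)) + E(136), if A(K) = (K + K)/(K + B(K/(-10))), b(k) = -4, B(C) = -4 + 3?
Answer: -369912/5 ≈ -73982.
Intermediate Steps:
B(C) = -1
E(t) = -4*t**2 (E(t) = t**2*(-4) = -4*t**2)
A(K) = 2*K/(-1 + K) (A(K) = (K + K)/(K - 1) = (2*K)/(-1 + K) = 2*K/(-1 + K))
A(b(-1)) + E(136) = 2*(-4)/(-1 - 4) - 4*136**2 = 2*(-4)/(-5) - 4*18496 = 2*(-4)*(-1/5) - 73984 = 8/5 - 73984 = -369912/5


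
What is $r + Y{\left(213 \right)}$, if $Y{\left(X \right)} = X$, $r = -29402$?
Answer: $-29189$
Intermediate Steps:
$r + Y{\left(213 \right)} = -29402 + 213 = -29189$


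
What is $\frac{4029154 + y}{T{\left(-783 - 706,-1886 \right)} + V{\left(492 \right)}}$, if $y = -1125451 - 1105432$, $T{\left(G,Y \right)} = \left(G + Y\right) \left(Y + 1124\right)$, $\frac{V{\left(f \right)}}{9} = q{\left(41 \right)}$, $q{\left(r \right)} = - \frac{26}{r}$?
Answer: $\frac{73729111}{105441516} \approx 0.69924$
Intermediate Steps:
$V{\left(f \right)} = - \frac{234}{41}$ ($V{\left(f \right)} = 9 \left(- \frac{26}{41}\right) = - \frac{234}{41}$)
$T{\left(G,Y \right)} = \left(1124 + Y\right) \left(G + Y\right)$ ($T{\left(G,Y \right)} = \left(G + Y\right) \left(1124 + Y\right) = \left(1124 + Y\right) \left(G + Y\right)$)
$y = -2230883$ ($y = -1125451 - 1105432 = -2230883$)
$\frac{4029154 + y}{T{\left(-783 - 706,-1886 \right)} + V{\left(492 \right)}} = \frac{4029154 - 2230883}{\left(\left(-1886\right)^{2} + 1124 \left(-783 - 706\right) + 1124 \left(-1886\right) + \left(-783 - 706\right) \left(-1886\right)\right) - \frac{234}{41}} = \frac{1798271}{\left(3556996 + 1124 \left(-1489\right) - 2119864 - -2808254\right) - \frac{234}{41}} = \frac{1798271}{\left(3556996 - 1673636 - 2119864 + 2808254\right) - \frac{234}{41}} = \frac{1798271}{2571750 - \frac{234}{41}} = \frac{1798271}{\frac{105441516}{41}} = 1798271 \cdot \frac{41}{105441516} = \frac{73729111}{105441516}$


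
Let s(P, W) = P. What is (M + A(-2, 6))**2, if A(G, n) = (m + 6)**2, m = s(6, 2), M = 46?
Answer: 36100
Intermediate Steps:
m = 6
A(G, n) = 144 (A(G, n) = (6 + 6)**2 = 12**2 = 144)
(M + A(-2, 6))**2 = (46 + 144)**2 = 190**2 = 36100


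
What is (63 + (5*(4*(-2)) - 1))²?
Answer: 484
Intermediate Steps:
(63 + (5*(4*(-2)) - 1))² = (63 + (5*(-8) - 1))² = (63 + (-40 - 1))² = (63 - 41)² = 22² = 484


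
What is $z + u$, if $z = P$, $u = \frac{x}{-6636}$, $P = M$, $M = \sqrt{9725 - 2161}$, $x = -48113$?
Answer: $\frac{48113}{6636} + 2 \sqrt{1891} \approx 94.222$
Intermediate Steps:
$M = 2 \sqrt{1891}$ ($M = \sqrt{7564} = 2 \sqrt{1891} \approx 86.971$)
$P = 2 \sqrt{1891} \approx 86.971$
$u = \frac{48113}{6636}$ ($u = - \frac{48113}{-6636} = \left(-48113\right) \left(- \frac{1}{6636}\right) = \frac{48113}{6636} \approx 7.2503$)
$z = 2 \sqrt{1891} \approx 86.971$
$z + u = 2 \sqrt{1891} + \frac{48113}{6636} = \frac{48113}{6636} + 2 \sqrt{1891}$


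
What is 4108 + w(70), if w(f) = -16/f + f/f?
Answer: 143807/35 ≈ 4108.8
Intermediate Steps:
w(f) = 1 - 16/f (w(f) = -16/f + 1 = 1 - 16/f)
4108 + w(70) = 4108 + (-16 + 70)/70 = 4108 + (1/70)*54 = 4108 + 27/35 = 143807/35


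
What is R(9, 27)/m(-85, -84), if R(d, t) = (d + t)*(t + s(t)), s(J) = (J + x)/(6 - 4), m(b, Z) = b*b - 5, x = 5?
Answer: 387/1805 ≈ 0.21440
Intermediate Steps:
m(b, Z) = -5 + b² (m(b, Z) = b² - 5 = -5 + b²)
s(J) = 5/2 + J/2 (s(J) = (J + 5)/(6 - 4) = (5 + J)/2 = (5 + J)*(½) = 5/2 + J/2)
R(d, t) = (5/2 + 3*t/2)*(d + t) (R(d, t) = (d + t)*(t + (5/2 + t/2)) = (d + t)*(5/2 + 3*t/2) = (5/2 + 3*t/2)*(d + t))
R(9, 27)/m(-85, -84) = ((3/2)*27² + (5/2)*9 + (5/2)*27 + (3/2)*9*27)/(-5 + (-85)²) = ((3/2)*729 + 45/2 + 135/2 + 729/2)/(-5 + 7225) = (2187/2 + 45/2 + 135/2 + 729/2)/7220 = 1548*(1/7220) = 387/1805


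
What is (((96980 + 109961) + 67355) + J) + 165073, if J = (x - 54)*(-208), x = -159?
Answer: 483673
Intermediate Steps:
J = 44304 (J = (-159 - 54)*(-208) = -213*(-208) = 44304)
(((96980 + 109961) + 67355) + J) + 165073 = (((96980 + 109961) + 67355) + 44304) + 165073 = ((206941 + 67355) + 44304) + 165073 = (274296 + 44304) + 165073 = 318600 + 165073 = 483673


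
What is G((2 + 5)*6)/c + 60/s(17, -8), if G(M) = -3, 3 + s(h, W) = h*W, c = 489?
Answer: -9919/22657 ≈ -0.43779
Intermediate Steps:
s(h, W) = -3 + W*h (s(h, W) = -3 + h*W = -3 + W*h)
G((2 + 5)*6)/c + 60/s(17, -8) = -3/489 + 60/(-3 - 8*17) = -3*1/489 + 60/(-3 - 136) = -1/163 + 60/(-139) = -1/163 + 60*(-1/139) = -1/163 - 60/139 = -9919/22657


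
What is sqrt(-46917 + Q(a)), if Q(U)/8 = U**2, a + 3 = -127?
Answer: sqrt(88283) ≈ 297.12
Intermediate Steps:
a = -130 (a = -3 - 127 = -130)
Q(U) = 8*U**2
sqrt(-46917 + Q(a)) = sqrt(-46917 + 8*(-130)**2) = sqrt(-46917 + 8*16900) = sqrt(-46917 + 135200) = sqrt(88283)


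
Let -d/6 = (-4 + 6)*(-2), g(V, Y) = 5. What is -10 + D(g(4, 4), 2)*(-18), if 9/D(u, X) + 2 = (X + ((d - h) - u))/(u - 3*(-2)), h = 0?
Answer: 1772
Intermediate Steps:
d = 24 (d = -6*(-4 + 6)*(-2) = -12*(-2) = -6*(-4) = 24)
D(u, X) = 9/(-2 + (24 + X - u)/(6 + u)) (D(u, X) = 9/(-2 + (X + ((24 - 1*0) - u))/(u - 3*(-2))) = 9/(-2 + (X + ((24 + 0) - u))/(u + 6)) = 9/(-2 + (X + (24 - u))/(6 + u)) = 9/(-2 + (24 + X - u)/(6 + u)))
-10 + D(g(4, 4), 2)*(-18) = -10 + (9*(6 + 5)/(12 + 2 - 3*5))*(-18) = -10 + (9*11/(12 + 2 - 15))*(-18) = -10 + (9*11/(-1))*(-18) = -10 + (9*(-1)*11)*(-18) = -10 - 99*(-18) = -10 + 1782 = 1772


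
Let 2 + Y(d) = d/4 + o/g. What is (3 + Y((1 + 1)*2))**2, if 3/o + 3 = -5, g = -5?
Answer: 6889/1600 ≈ 4.3056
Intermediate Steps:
o = -3/8 (o = 3/(-3 - 5) = 3/(-8) = 3*(-1/8) = -3/8 ≈ -0.37500)
Y(d) = -77/40 + d/4 (Y(d) = -2 + (d/4 - 3/8/(-5)) = -2 + (d*(1/4) - 3/8*(-1/5)) = -2 + (d/4 + 3/40) = -2 + (3/40 + d/4) = -77/40 + d/4)
(3 + Y((1 + 1)*2))**2 = (3 + (-77/40 + ((1 + 1)*2)/4))**2 = (3 + (-77/40 + (2*2)/4))**2 = (3 + (-77/40 + (1/4)*4))**2 = (3 + (-77/40 + 1))**2 = (3 - 37/40)**2 = (83/40)**2 = 6889/1600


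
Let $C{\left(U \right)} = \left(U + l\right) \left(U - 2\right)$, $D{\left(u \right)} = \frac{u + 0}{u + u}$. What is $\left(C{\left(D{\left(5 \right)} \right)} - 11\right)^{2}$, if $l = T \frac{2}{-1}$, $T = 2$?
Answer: $\frac{529}{16} \approx 33.063$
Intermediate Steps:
$D{\left(u \right)} = \frac{1}{2}$ ($D{\left(u \right)} = \frac{u}{2 u} = u \frac{1}{2 u} = \frac{1}{2}$)
$l = -4$ ($l = 2 \frac{2}{-1} = 2 \cdot 2 \left(-1\right) = 2 \left(-2\right) = -4$)
$C{\left(U \right)} = \left(-4 + U\right) \left(-2 + U\right)$ ($C{\left(U \right)} = \left(U - 4\right) \left(U - 2\right) = \left(-4 + U\right) \left(-2 + U\right)$)
$\left(C{\left(D{\left(5 \right)} \right)} - 11\right)^{2} = \left(\left(8 + \left(\frac{1}{2}\right)^{2} - 3\right) - 11\right)^{2} = \left(\left(8 + \frac{1}{4} - 3\right) - 11\right)^{2} = \left(\frac{21}{4} - 11\right)^{2} = \left(- \frac{23}{4}\right)^{2} = \frac{529}{16}$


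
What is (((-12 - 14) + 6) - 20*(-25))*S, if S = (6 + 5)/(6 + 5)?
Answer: 480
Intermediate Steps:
S = 1 (S = 11/11 = 11*(1/11) = 1)
(((-12 - 14) + 6) - 20*(-25))*S = (((-12 - 14) + 6) - 20*(-25))*1 = ((-26 + 6) + 500)*1 = (-20 + 500)*1 = 480*1 = 480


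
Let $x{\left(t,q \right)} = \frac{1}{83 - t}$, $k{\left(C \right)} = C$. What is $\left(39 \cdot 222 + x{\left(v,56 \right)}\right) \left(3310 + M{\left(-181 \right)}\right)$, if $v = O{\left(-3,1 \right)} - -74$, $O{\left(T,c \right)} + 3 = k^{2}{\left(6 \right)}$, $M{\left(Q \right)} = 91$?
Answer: $\frac{706697191}{24} \approx 2.9446 \cdot 10^{7}$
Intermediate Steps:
$O{\left(T,c \right)} = 33$ ($O{\left(T,c \right)} = -3 + 6^{2} = -3 + 36 = 33$)
$v = 107$ ($v = 33 - -74 = 33 + 74 = 107$)
$\left(39 \cdot 222 + x{\left(v,56 \right)}\right) \left(3310 + M{\left(-181 \right)}\right) = \left(39 \cdot 222 - \frac{1}{-83 + 107}\right) \left(3310 + 91\right) = \left(8658 - \frac{1}{24}\right) 3401 = \frac{207791}{24} \cdot 3401 = \frac{706697191}{24}$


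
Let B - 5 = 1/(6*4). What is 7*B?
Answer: 847/24 ≈ 35.292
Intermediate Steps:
B = 121/24 (B = 5 + 1/(6*4) = 5 + 1/24 = 121/24 ≈ 5.0417)
7*B = 7*(121/24) = 847/24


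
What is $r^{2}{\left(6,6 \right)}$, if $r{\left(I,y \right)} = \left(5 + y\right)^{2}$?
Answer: $14641$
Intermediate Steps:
$r^{2}{\left(6,6 \right)} = \left(\left(5 + 6\right)^{2}\right)^{2} = \left(11^{2}\right)^{2} = 121^{2} = 14641$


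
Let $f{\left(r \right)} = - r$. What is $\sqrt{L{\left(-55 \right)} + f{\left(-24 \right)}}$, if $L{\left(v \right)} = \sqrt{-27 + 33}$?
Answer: $\sqrt{24 + \sqrt{6}} \approx 5.1429$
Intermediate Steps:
$L{\left(v \right)} = \sqrt{6}$
$\sqrt{L{\left(-55 \right)} + f{\left(-24 \right)}} = \sqrt{\sqrt{6} - -24} = \sqrt{\sqrt{6} + 24} = \sqrt{24 + \sqrt{6}}$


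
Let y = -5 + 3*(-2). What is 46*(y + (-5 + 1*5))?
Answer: -506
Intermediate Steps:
y = -11 (y = -5 - 6 = -11)
46*(y + (-5 + 1*5)) = 46*(-11 + (-5 + 1*5)) = 46*(-11 + (-5 + 5)) = 46*(-11 + 0) = 46*(-11) = -506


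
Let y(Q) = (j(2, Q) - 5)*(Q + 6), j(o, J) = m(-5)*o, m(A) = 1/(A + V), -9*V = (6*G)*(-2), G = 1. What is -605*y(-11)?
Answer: -16775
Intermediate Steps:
V = 4/3 (V = -6*1*(-2)/9 = -2*(-2)/3 = -⅑*(-12) = 4/3 ≈ 1.3333)
m(A) = 1/(4/3 + A) (m(A) = 1/(A + 4/3) = 1/(4/3 + A))
j(o, J) = -3*o/11 (j(o, J) = (3/(4 + 3*(-5)))*o = (3/(4 - 15))*o = (3/(-11))*o = (3*(-1/11))*o = -3*o/11)
y(Q) = -366/11 - 61*Q/11 (y(Q) = (-3/11*2 - 5)*(Q + 6) = (-6/11 - 5)*(6 + Q) = -61*(6 + Q)/11 = -366/11 - 61*Q/11)
-605*y(-11) = -605*(-366/11 - 61/11*(-11)) = -605*(-366/11 + 61) = -605*305/11 = -16775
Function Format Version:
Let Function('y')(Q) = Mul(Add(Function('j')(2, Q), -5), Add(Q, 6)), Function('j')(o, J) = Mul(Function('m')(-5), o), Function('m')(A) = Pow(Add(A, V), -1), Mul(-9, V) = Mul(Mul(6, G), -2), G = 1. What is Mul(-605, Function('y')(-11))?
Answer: -16775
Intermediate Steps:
V = Rational(4, 3) (V = Mul(Rational(-1, 9), Mul(Mul(6, 1), -2)) = Mul(Rational(-1, 9), Mul(6, -2)) = Mul(Rational(-1, 9), -12) = Rational(4, 3) ≈ 1.3333)
Function('m')(A) = Pow(Add(Rational(4, 3), A), -1) (Function('m')(A) = Pow(Add(A, Rational(4, 3)), -1) = Pow(Add(Rational(4, 3), A), -1))
Function('j')(o, J) = Mul(Rational(-3, 11), o) (Function('j')(o, J) = Mul(Mul(3, Pow(Add(4, Mul(3, -5)), -1)), o) = Mul(Mul(3, Pow(Add(4, -15), -1)), o) = Mul(Mul(3, Pow(-11, -1)), o) = Mul(Mul(3, Rational(-1, 11)), o) = Mul(Rational(-3, 11), o))
Function('y')(Q) = Add(Rational(-366, 11), Mul(Rational(-61, 11), Q)) (Function('y')(Q) = Mul(Add(Mul(Rational(-3, 11), 2), -5), Add(Q, 6)) = Mul(Add(Rational(-6, 11), -5), Add(6, Q)) = Mul(Rational(-61, 11), Add(6, Q)) = Add(Rational(-366, 11), Mul(Rational(-61, 11), Q)))
Mul(-605, Function('y')(-11)) = Mul(-605, Add(Rational(-366, 11), Mul(Rational(-61, 11), -11))) = Mul(-605, Add(Rational(-366, 11), 61)) = Mul(-605, Rational(305, 11)) = -16775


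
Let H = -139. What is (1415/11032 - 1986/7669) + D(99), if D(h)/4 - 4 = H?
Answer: -45697438237/84604408 ≈ -540.13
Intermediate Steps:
D(h) = -540 (D(h) = 16 + 4*(-139) = 16 - 556 = -540)
(1415/11032 - 1986/7669) + D(99) = (1415/11032 - 1986/7669) - 540 = -11057917/84604408 - 540 = -45697438237/84604408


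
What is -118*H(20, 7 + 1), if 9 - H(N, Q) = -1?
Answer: -1180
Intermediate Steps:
H(N, Q) = 10 (H(N, Q) = 9 - 1*(-1) = 9 + 1 = 10)
-118*H(20, 7 + 1) = -118*10 = -1180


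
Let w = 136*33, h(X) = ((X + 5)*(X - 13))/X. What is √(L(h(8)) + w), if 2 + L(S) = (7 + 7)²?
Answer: √4682 ≈ 68.425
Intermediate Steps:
h(X) = (-13 + X)*(5 + X)/X (h(X) = ((5 + X)*(-13 + X))/X = ((-13 + X)*(5 + X))/X = (-13 + X)*(5 + X)/X)
w = 4488
L(S) = 194 (L(S) = -2 + (7 + 7)² = -2 + 14² = -2 + 196 = 194)
√(L(h(8)) + w) = √(194 + 4488) = √4682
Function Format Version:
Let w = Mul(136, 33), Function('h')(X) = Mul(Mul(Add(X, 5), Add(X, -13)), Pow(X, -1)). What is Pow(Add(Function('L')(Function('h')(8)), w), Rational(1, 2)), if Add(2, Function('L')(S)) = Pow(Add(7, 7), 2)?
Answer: Pow(4682, Rational(1, 2)) ≈ 68.425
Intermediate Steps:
Function('h')(X) = Mul(Pow(X, -1), Add(-13, X), Add(5, X)) (Function('h')(X) = Mul(Mul(Add(5, X), Add(-13, X)), Pow(X, -1)) = Mul(Mul(Add(-13, X), Add(5, X)), Pow(X, -1)) = Mul(Pow(X, -1), Add(-13, X), Add(5, X)))
w = 4488
Function('L')(S) = 194 (Function('L')(S) = Add(-2, Pow(Add(7, 7), 2)) = Add(-2, Pow(14, 2)) = Add(-2, 196) = 194)
Pow(Add(Function('L')(Function('h')(8)), w), Rational(1, 2)) = Pow(Add(194, 4488), Rational(1, 2)) = Pow(4682, Rational(1, 2))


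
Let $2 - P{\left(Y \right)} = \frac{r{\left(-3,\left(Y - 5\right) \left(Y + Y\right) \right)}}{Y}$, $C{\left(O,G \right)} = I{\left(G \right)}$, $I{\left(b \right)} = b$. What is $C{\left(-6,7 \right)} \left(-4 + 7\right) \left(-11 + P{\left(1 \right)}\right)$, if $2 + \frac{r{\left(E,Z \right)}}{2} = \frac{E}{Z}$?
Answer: $- \frac{483}{4} \approx -120.75$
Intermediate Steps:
$r{\left(E,Z \right)} = -4 + \frac{2 E}{Z}$ ($r{\left(E,Z \right)} = -4 + 2 \frac{E}{Z} = -4 + \frac{2 E}{Z}$)
$C{\left(O,G \right)} = G$
$P{\left(Y \right)} = 2 - \frac{-4 - \frac{3}{Y \left(-5 + Y\right)}}{Y}$ ($P{\left(Y \right)} = 2 - \frac{-4 + 2 \left(-3\right) \frac{1}{\left(Y - 5\right) \left(Y + Y\right)}}{Y} = 2 - \frac{-4 + 2 \left(-3\right) \frac{1}{\left(-5 + Y\right) 2 Y}}{Y} = 2 - \frac{-4 + 2 \left(-3\right) \frac{1}{2 Y \left(-5 + Y\right)}}{Y} = 2 - \frac{-4 - \frac{3}{Y \left(-5 + Y\right)}}{Y}$)
$C{\left(-6,7 \right)} \left(-4 + 7\right) \left(-11 + P{\left(1 \right)}\right) = 7 \left(-4 + 7\right) \left(-11 + \frac{3 + 2 \cdot 1 \left(-5 + 1\right) \left(2 + 1\right)}{1 \left(-5 + 1\right)}\right) = 7 \cdot 3 \left(-11 + 1 \frac{1}{-4} \left(3 + 2 \cdot 1 \left(-4\right) 3\right)\right) = 7 \cdot 3 \left(-11 + 1 \left(- \frac{1}{4}\right) \left(3 - 24\right)\right) = 7 \cdot 3 \left(-11 + 1 \left(- \frac{1}{4}\right) \left(-21\right)\right) = 7 \cdot 3 \left(-11 + \frac{21}{4}\right) = 7 \cdot 3 \left(- \frac{23}{4}\right) = 7 \left(- \frac{69}{4}\right) = - \frac{483}{4}$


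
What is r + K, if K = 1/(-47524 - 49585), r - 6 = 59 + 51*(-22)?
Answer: -102644214/97109 ≈ -1057.0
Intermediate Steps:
r = -1057 (r = 6 + (59 + 51*(-22)) = 6 + (59 - 1122) = 6 - 1063 = -1057)
K = -1/97109 (K = 1/(-97109) = -1/97109 ≈ -1.0298e-5)
r + K = -1057 - 1/97109 = -102644214/97109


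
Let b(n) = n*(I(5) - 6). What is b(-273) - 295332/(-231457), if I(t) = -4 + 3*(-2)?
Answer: 1011299508/231457 ≈ 4369.3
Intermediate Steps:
I(t) = -10 (I(t) = -4 - 6 = -10)
b(n) = -16*n (b(n) = n*(-10 - 6) = n*(-16) = -16*n)
b(-273) - 295332/(-231457) = -16*(-273) - 295332/(-231457) = 4368 - 295332*(-1/231457) = 4368 + 295332/231457 = 1011299508/231457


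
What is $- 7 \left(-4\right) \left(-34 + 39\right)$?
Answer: $140$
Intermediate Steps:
$- 7 \left(-4\right) \left(-34 + 39\right) = - \left(-28\right) 5 = \left(-1\right) \left(-140\right) = 140$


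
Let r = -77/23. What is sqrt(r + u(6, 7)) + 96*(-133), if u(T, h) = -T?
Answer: -12768 + I*sqrt(4945)/23 ≈ -12768.0 + 3.0574*I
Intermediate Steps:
r = -77/23 (r = -77*1/23 = -77/23 ≈ -3.3478)
sqrt(r + u(6, 7)) + 96*(-133) = sqrt(-77/23 - 1*6) + 96*(-133) = sqrt(-77/23 - 6) - 12768 = sqrt(-215/23) - 12768 = I*sqrt(4945)/23 - 12768 = -12768 + I*sqrt(4945)/23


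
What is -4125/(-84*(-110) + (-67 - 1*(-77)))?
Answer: -33/74 ≈ -0.44595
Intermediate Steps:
-4125/(-84*(-110) + (-67 - 1*(-77))) = -4125/(9240 + (-67 + 77)) = -4125/(9240 + 10) = -4125/9250 = -4125*1/9250 = -33/74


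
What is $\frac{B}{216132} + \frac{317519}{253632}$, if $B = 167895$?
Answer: $\frac{1323923347}{652595136} \approx 2.0287$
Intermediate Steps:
$\frac{B}{216132} + \frac{317519}{253632} = \frac{167895}{216132} + \frac{317519}{253632} = 167895 \cdot \frac{1}{216132} + 317519 \cdot \frac{1}{253632} = \frac{7995}{10292} + \frac{317519}{253632} = \frac{1323923347}{652595136}$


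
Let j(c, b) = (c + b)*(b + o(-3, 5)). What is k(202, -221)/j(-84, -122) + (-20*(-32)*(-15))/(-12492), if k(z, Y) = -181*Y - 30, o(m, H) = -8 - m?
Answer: 62539411/27234642 ≈ 2.2963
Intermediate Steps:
j(c, b) = (-5 + b)*(b + c) (j(c, b) = (c + b)*(b + (-8 - 1*(-3))) = (b + c)*(b + (-8 + 3)) = (b + c)*(b - 5) = (b + c)*(-5 + b) = (-5 + b)*(b + c))
k(z, Y) = -30 - 181*Y
k(202, -221)/j(-84, -122) + (-20*(-32)*(-15))/(-12492) = (-30 - 181*(-221))/((-122)**2 - 5*(-122) - 5*(-84) - 122*(-84)) + (-20*(-32)*(-15))/(-12492) = (-30 + 40001)/(14884 + 610 + 420 + 10248) + (640*(-15))*(-1/12492) = 39971/26162 - 9600*(-1/12492) = 39971*(1/26162) + 800/1041 = 39971/26162 + 800/1041 = 62539411/27234642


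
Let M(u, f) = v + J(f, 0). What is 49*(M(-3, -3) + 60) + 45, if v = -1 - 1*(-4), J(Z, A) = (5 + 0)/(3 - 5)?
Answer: 6019/2 ≈ 3009.5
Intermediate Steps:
J(Z, A) = -5/2 (J(Z, A) = 5/(-2) = 5*(-1/2) = -5/2)
v = 3 (v = -1 + 4 = 3)
M(u, f) = 1/2 (M(u, f) = 3 - 5/2 = 1/2)
49*(M(-3, -3) + 60) + 45 = 49*(1/2 + 60) + 45 = 49*(121/2) + 45 = 5929/2 + 45 = 6019/2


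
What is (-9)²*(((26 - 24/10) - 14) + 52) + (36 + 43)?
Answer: 25343/5 ≈ 5068.6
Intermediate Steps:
(-9)²*(((26 - 24/10) - 14) + 52) + (36 + 43) = 81*(((26 - 24/10) - 14) + 52) + 79 = 81*(((26 - 1*12/5) - 14) + 52) + 79 = 81*(((26 - 12/5) - 14) + 52) + 79 = 81*((118/5 - 14) + 52) + 79 = 81*(48/5 + 52) + 79 = 81*(308/5) + 79 = 24948/5 + 79 = 25343/5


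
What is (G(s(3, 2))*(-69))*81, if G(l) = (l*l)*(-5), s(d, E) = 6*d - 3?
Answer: 6287625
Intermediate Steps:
s(d, E) = -3 + 6*d
G(l) = -5*l**2 (G(l) = l**2*(-5) = -5*l**2)
(G(s(3, 2))*(-69))*81 = (-5*(-3 + 6*3)**2*(-69))*81 = (-5*(-3 + 18)**2*(-69))*81 = (-5*15**2*(-69))*81 = (-5*225*(-69))*81 = -1125*(-69)*81 = 77625*81 = 6287625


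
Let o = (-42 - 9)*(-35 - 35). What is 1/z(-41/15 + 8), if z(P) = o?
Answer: 1/3570 ≈ 0.00028011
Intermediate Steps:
o = 3570 (o = -51*(-70) = 3570)
z(P) = 3570
1/z(-41/15 + 8) = 1/3570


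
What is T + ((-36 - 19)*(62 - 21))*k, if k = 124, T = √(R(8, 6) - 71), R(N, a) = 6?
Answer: -279620 + I*√65 ≈ -2.7962e+5 + 8.0623*I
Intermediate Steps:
T = I*√65 (T = √(6 - 71) = √(-65) = I*√65 ≈ 8.0623*I)
T + ((-36 - 19)*(62 - 21))*k = I*√65 + ((-36 - 19)*(62 - 21))*124 = I*√65 - 55*41*124 = I*√65 - 2255*124 = I*√65 - 279620 = -279620 + I*√65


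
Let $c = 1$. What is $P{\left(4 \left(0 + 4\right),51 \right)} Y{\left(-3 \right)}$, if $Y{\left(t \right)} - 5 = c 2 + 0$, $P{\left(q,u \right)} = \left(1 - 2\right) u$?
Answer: $-357$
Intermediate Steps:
$P{\left(q,u \right)} = - u$
$Y{\left(t \right)} = 7$ ($Y{\left(t \right)} = 5 + \left(1 \cdot 2 + 0\right) = 5 + \left(2 + 0\right) = 5 + 2 = 7$)
$P{\left(4 \left(0 + 4\right),51 \right)} Y{\left(-3 \right)} = \left(-1\right) 51 \cdot 7 = \left(-51\right) 7 = -357$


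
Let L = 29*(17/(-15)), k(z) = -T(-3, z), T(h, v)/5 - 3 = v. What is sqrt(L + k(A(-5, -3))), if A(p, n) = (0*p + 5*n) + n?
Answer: 2*sqrt(2370)/15 ≈ 6.4910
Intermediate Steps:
T(h, v) = 15 + 5*v
A(p, n) = 6*n (A(p, n) = (0 + 5*n) + n = 5*n + n = 6*n)
k(z) = -15 - 5*z (k(z) = -(15 + 5*z) = -15 - 5*z)
L = -493/15 (L = 29*(17*(-1/15)) = 29*(-17/15) = -493/15 ≈ -32.867)
sqrt(L + k(A(-5, -3))) = sqrt(-493/15 + (-15 - 30*(-3))) = sqrt(-493/15 + (-15 - 5*(-18))) = sqrt(-493/15 + (-15 + 90)) = sqrt(-493/15 + 75) = sqrt(632/15) = 2*sqrt(2370)/15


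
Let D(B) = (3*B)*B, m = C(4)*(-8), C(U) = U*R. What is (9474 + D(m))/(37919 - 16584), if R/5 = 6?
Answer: 2774274/21335 ≈ 130.03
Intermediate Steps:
R = 30 (R = 5*6 = 30)
C(U) = 30*U (C(U) = U*30 = 30*U)
m = -960 (m = (30*4)*(-8) = 120*(-8) = -960)
D(B) = 3*B²
(9474 + D(m))/(37919 - 16584) = (9474 + 3*(-960)²)/(37919 - 16584) = (9474 + 3*921600)/21335 = (9474 + 2764800)*(1/21335) = 2774274*(1/21335) = 2774274/21335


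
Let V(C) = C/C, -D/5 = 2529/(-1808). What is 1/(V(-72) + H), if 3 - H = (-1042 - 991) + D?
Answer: 1808/3670251 ≈ 0.00049261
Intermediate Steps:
D = 12645/1808 (D = -12645/(-1808) = -12645*(-1)/1808 = -5*(-2529/1808) = 12645/1808 ≈ 6.9939)
V(C) = 1
H = 3668443/1808 (H = 3 - ((-1042 - 991) + 12645/1808) = 3 - (-2033 + 12645/1808) = 3 - 1*(-3663019/1808) = 3 + 3663019/1808 = 3668443/1808 ≈ 2029.0)
1/(V(-72) + H) = 1/(1 + 3668443/1808) = 1/(3670251/1808) = 1808/3670251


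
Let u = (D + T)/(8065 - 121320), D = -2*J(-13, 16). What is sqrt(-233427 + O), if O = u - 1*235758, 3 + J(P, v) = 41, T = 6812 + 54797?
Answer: 2*I*sqrt(1504524968556135)/113255 ≈ 684.97*I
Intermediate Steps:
T = 61609
J(P, v) = 38 (J(P, v) = -3 + 41 = 38)
D = -76 (D = -2*38 = -76)
u = -61533/113255 (u = (-76 + 61609)/(8065 - 121320) = 61533/(-113255) = 61533*(-1/113255) = -61533/113255 ≈ -0.54331)
O = -26700833823/113255 (O = -61533/113255 - 1*235758 = -61533/113255 - 235758 = -26700833823/113255 ≈ -2.3576e+5)
sqrt(-233427 + O) = sqrt(-233427 - 26700833823/113255) = sqrt(-53137608708/113255) = 2*I*sqrt(1504524968556135)/113255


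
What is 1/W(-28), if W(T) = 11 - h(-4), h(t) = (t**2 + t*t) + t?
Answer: -1/17 ≈ -0.058824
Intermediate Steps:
h(t) = t + 2*t**2 (h(t) = (t**2 + t**2) + t = 2*t**2 + t = t + 2*t**2)
W(T) = -17 (W(T) = 11 - (-4)*(1 + 2*(-4)) = 11 - (-4)*(1 - 8) = 11 - (-4)*(-7) = 11 - 1*28 = 11 - 28 = -17)
1/W(-28) = 1/(-17) = -1/17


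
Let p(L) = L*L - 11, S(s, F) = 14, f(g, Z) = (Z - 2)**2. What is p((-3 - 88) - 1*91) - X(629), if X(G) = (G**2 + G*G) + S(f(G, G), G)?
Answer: -758183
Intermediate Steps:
f(g, Z) = (-2 + Z)**2
X(G) = 14 + 2*G**2 (X(G) = (G**2 + G*G) + 14 = (G**2 + G**2) + 14 = 2*G**2 + 14 = 14 + 2*G**2)
p(L) = -11 + L**2 (p(L) = L**2 - 11 = -11 + L**2)
p((-3 - 88) - 1*91) - X(629) = (-11 + ((-3 - 88) - 1*91)**2) - (14 + 2*629**2) = (-11 + (-91 - 91)**2) - (14 + 2*395641) = (-11 + (-182)**2) - (14 + 791282) = (-11 + 33124) - 1*791296 = 33113 - 791296 = -758183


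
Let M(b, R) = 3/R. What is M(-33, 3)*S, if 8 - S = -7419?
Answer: 7427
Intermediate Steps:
S = 7427 (S = 8 - 1*(-7419) = 8 + 7419 = 7427)
M(-33, 3)*S = (3/3)*7427 = (3*(⅓))*7427 = 1*7427 = 7427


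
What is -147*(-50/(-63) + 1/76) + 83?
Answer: -8117/228 ≈ -35.601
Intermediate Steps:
-147*(-50/(-63) + 1/76) + 83 = -147*(-50*(-1/63) + 1*(1/76)) + 83 = -147*(50/63 + 1/76) + 83 = -147*3863/4788 + 83 = -27041/228 + 83 = -8117/228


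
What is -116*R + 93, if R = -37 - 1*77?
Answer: 13317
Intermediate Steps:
R = -114 (R = -37 - 77 = -114)
-116*R + 93 = -116*(-114) + 93 = 13224 + 93 = 13317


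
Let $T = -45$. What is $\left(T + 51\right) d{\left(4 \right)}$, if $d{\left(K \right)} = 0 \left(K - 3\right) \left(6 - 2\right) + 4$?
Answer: $24$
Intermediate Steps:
$d{\left(K \right)} = 4$ ($d{\left(K \right)} = 0 \left(-3 + K\right) 4 + 4 = 0 \left(-12 + 4 K\right) + 4 = 0 + 4 = 4$)
$\left(T + 51\right) d{\left(4 \right)} = \left(-45 + 51\right) 4 = 6 \cdot 4 = 24$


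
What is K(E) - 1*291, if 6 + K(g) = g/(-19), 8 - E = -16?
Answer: -5667/19 ≈ -298.26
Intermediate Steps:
E = 24 (E = 8 - 1*(-16) = 8 + 16 = 24)
K(g) = -6 - g/19 (K(g) = -6 + g/(-19) = -6 + g*(-1/19) = -6 - g/19)
K(E) - 1*291 = (-6 - 1/19*24) - 1*291 = (-6 - 24/19) - 291 = -138/19 - 291 = -5667/19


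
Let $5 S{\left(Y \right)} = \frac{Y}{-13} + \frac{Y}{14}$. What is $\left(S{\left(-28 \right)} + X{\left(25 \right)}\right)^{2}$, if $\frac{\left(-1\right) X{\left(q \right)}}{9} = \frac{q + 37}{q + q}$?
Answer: $\frac{13082689}{105625} \approx 123.86$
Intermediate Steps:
$S{\left(Y \right)} = - \frac{Y}{910}$ ($S{\left(Y \right)} = \frac{\frac{Y}{-13} + \frac{Y}{14}}{5} = \frac{Y \left(- \frac{1}{13}\right) + Y \frac{1}{14}}{5} = \frac{- \frac{Y}{13} + \frac{Y}{14}}{5} = \frac{\left(- \frac{1}{182}\right) Y}{5} = - \frac{Y}{910}$)
$X{\left(q \right)} = - \frac{9 \left(37 + q\right)}{2 q}$ ($X{\left(q \right)} = - 9 \frac{q + 37}{q + q} = - 9 \frac{37 + q}{2 q} = - \frac{9 \left(37 + q\right)}{2 q}$)
$\left(S{\left(-28 \right)} + X{\left(25 \right)}\right)^{2} = \left(\left(- \frac{1}{910}\right) \left(-28\right) + \frac{9 \left(-37 - 25\right)}{2 \cdot 25}\right)^{2} = \left(\frac{2}{65} + \frac{9}{2} \cdot \frac{1}{25} \left(-37 - 25\right)\right)^{2} = \left(\frac{2}{65} + \frac{9}{2} \cdot \frac{1}{25} \left(-62\right)\right)^{2} = \left(\frac{2}{65} - \frac{279}{25}\right)^{2} = \left(- \frac{3617}{325}\right)^{2} = \frac{13082689}{105625}$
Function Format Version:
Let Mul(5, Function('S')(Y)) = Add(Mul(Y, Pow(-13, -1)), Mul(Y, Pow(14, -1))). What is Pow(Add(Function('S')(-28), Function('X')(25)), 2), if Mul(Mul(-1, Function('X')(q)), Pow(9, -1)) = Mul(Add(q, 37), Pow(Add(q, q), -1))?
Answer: Rational(13082689, 105625) ≈ 123.86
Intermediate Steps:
Function('S')(Y) = Mul(Rational(-1, 910), Y) (Function('S')(Y) = Mul(Rational(1, 5), Add(Mul(Y, Pow(-13, -1)), Mul(Y, Pow(14, -1)))) = Mul(Rational(1, 5), Add(Mul(Y, Rational(-1, 13)), Mul(Y, Rational(1, 14)))) = Mul(Rational(1, 5), Add(Mul(Rational(-1, 13), Y), Mul(Rational(1, 14), Y))) = Mul(Rational(1, 5), Mul(Rational(-1, 182), Y)) = Mul(Rational(-1, 910), Y))
Function('X')(q) = Mul(Rational(-9, 2), Pow(q, -1), Add(37, q)) (Function('X')(q) = Mul(-9, Mul(Add(q, 37), Pow(Add(q, q), -1))) = Mul(-9, Mul(Add(37, q), Pow(Mul(2, q), -1))) = Mul(-9, Mul(Add(37, q), Mul(Rational(1, 2), Pow(q, -1)))) = Mul(-9, Mul(Rational(1, 2), Pow(q, -1), Add(37, q))) = Mul(Rational(-9, 2), Pow(q, -1), Add(37, q)))
Pow(Add(Function('S')(-28), Function('X')(25)), 2) = Pow(Add(Mul(Rational(-1, 910), -28), Mul(Rational(9, 2), Pow(25, -1), Add(-37, Mul(-1, 25)))), 2) = Pow(Add(Rational(2, 65), Mul(Rational(9, 2), Rational(1, 25), Add(-37, -25))), 2) = Pow(Add(Rational(2, 65), Mul(Rational(9, 2), Rational(1, 25), -62)), 2) = Pow(Add(Rational(2, 65), Rational(-279, 25)), 2) = Pow(Rational(-3617, 325), 2) = Rational(13082689, 105625)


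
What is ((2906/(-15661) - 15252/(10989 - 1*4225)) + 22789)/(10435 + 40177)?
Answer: 150862695775/335086248403 ≈ 0.45022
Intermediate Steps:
((2906/(-15661) - 15252/(10989 - 1*4225)) + 22789)/(10435 + 40177) = ((2906*(-1/15661) - 15252/(10989 - 4225)) + 22789)/50612 = ((-2906/15661 - 15252/6764) + 22789)*(1/50612) = ((-2906/15661 - 15252*1/6764) + 22789)*(1/50612) = ((-2906/15661 - 3813/1691) + 22789)*(1/50612) = (-64629439/26482751 + 22789)*(1/50612) = (603450783100/26482751)*(1/50612) = 150862695775/335086248403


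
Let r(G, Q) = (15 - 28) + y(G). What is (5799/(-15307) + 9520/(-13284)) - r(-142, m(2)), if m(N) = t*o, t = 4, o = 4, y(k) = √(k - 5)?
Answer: 605159972/50834547 - 7*I*√3 ≈ 11.904 - 12.124*I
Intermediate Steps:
y(k) = √(-5 + k)
m(N) = 16 (m(N) = 4*4 = 16)
r(G, Q) = -13 + √(-5 + G) (r(G, Q) = (15 - 28) + √(-5 + G) = -13 + √(-5 + G))
(5799/(-15307) + 9520/(-13284)) - r(-142, m(2)) = (5799/(-15307) + 9520/(-13284)) - (-13 + √(-5 - 142)) = (5799*(-1/15307) + 9520*(-1/13284)) - (-13 + √(-147)) = (-5799/15307 - 2380/3321) - (-13 + 7*I*√3) = -55689139/50834547 + (13 - 7*I*√3) = 605159972/50834547 - 7*I*√3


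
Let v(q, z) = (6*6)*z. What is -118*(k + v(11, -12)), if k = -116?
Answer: 64664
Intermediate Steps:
v(q, z) = 36*z
-118*(k + v(11, -12)) = -118*(-116 + 36*(-12)) = -118*(-116 - 432) = -118*(-548) = 64664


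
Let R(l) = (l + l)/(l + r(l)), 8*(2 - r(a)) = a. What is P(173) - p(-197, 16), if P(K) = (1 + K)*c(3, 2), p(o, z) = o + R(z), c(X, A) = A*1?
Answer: 543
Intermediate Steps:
r(a) = 2 - a/8
c(X, A) = A
R(l) = 2*l/(2 + 7*l/8) (R(l) = (l + l)/(l + (2 - l/8)) = (2*l)/(2 + 7*l/8) = 2*l/(2 + 7*l/8))
p(o, z) = o + 16*z/(16 + 7*z)
P(K) = 2 + 2*K (P(K) = (1 + K)*2 = 2 + 2*K)
P(173) - p(-197, 16) = (2 + 2*173) - (16*16 - 197*(16 + 7*16))/(16 + 7*16) = (2 + 346) - (256 - 197*(16 + 112))/(16 + 112) = 348 - (256 - 197*128)/128 = 348 - (256 - 25216)/128 = 348 - (-24960)/128 = 348 - 1*(-195) = 348 + 195 = 543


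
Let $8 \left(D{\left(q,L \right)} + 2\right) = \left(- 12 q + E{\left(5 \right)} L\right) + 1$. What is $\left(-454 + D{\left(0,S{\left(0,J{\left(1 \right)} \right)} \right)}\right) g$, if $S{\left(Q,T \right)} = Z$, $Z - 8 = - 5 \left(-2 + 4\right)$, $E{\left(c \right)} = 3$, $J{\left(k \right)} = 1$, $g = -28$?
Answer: $\frac{25571}{2} \approx 12786.0$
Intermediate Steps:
$Z = -2$ ($Z = 8 - 5 \left(-2 + 4\right) = 8 - 10 = -2$)
$S{\left(Q,T \right)} = -2$
$D{\left(q,L \right)} = - \frac{15}{8} - \frac{3 q}{2} + \frac{3 L}{8}$ ($D{\left(q,L \right)} = -2 + \frac{\left(- 12 q + 3 L\right) + 1}{8} = -2 + \frac{1 - 12 q + 3 L}{8} = -2 + \left(\frac{1}{8} - \frac{3 q}{2} + \frac{3 L}{8}\right) = - \frac{15}{8} - \frac{3 q}{2} + \frac{3 L}{8}$)
$\left(-454 + D{\left(0,S{\left(0,J{\left(1 \right)} \right)} \right)}\right) g = \left(-454 - \frac{21}{8}\right) \left(-28\right) = \left(- \frac{3653}{8}\right) \left(-28\right) = \frac{25571}{2}$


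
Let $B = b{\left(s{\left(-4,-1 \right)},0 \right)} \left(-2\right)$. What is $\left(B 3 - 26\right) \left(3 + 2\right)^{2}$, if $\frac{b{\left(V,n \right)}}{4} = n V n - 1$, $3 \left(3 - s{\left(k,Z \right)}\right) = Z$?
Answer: $-50$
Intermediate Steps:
$s{\left(k,Z \right)} = 3 - \frac{Z}{3}$
$b{\left(V,n \right)} = -4 + 4 V n^{2}$ ($b{\left(V,n \right)} = 4 \left(n V n - 1\right) = 4 \left(V n n - 1\right) = 4 \left(V n^{2} - 1\right) = 4 \left(-1 + V n^{2}\right) = -4 + 4 V n^{2}$)
$B = 8$ ($B = \left(-4 + 4 \left(3 - - \frac{1}{3}\right) 0^{2}\right) \left(-2\right) = \left(-4 + 4 \left(3 + \frac{1}{3}\right) 0\right) \left(-2\right) = \left(-4 + 4 \cdot \frac{10}{3} \cdot 0\right) \left(-2\right) = \left(-4 + 0\right) \left(-2\right) = \left(-4\right) \left(-2\right) = 8$)
$\left(B 3 - 26\right) \left(3 + 2\right)^{2} = \left(8 \cdot 3 - 26\right) \left(3 + 2\right)^{2} = \left(24 - 26\right) 5^{2} = \left(-2\right) 25 = -50$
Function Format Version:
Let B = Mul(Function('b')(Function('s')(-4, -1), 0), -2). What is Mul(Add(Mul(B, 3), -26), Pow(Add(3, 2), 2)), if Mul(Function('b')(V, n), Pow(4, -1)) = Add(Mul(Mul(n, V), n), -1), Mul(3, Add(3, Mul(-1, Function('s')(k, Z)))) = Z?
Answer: -50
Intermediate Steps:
Function('s')(k, Z) = Add(3, Mul(Rational(-1, 3), Z))
Function('b')(V, n) = Add(-4, Mul(4, V, Pow(n, 2))) (Function('b')(V, n) = Mul(4, Add(Mul(Mul(n, V), n), -1)) = Mul(4, Add(Mul(Mul(V, n), n), -1)) = Mul(4, Add(Mul(V, Pow(n, 2)), -1)) = Mul(4, Add(-1, Mul(V, Pow(n, 2)))) = Add(-4, Mul(4, V, Pow(n, 2))))
B = 8 (B = Mul(Add(-4, Mul(4, Add(3, Mul(Rational(-1, 3), -1)), Pow(0, 2))), -2) = Mul(Add(-4, Mul(4, Add(3, Rational(1, 3)), 0)), -2) = Mul(Add(-4, Mul(4, Rational(10, 3), 0)), -2) = Mul(Add(-4, 0), -2) = Mul(-4, -2) = 8)
Mul(Add(Mul(B, 3), -26), Pow(Add(3, 2), 2)) = Mul(Add(Mul(8, 3), -26), Pow(Add(3, 2), 2)) = Mul(Add(24, -26), Pow(5, 2)) = Mul(-2, 25) = -50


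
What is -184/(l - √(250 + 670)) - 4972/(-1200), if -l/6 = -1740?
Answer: 3372540331/817445100 - 46*√230/13624085 ≈ 4.1257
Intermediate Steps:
l = 10440 (l = -6*(-1740) = 10440)
-184/(l - √(250 + 670)) - 4972/(-1200) = -184/(10440 - √(250 + 670)) - 4972/(-1200) = -184/(10440 - √920) - 4972*(-1/1200) = -184/(10440 - 2*√230) + 1243/300 = 1243/300 - 184/(10440 - 2*√230)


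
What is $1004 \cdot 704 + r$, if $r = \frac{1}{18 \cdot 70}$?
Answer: $\frac{890588161}{1260} \approx 7.0682 \cdot 10^{5}$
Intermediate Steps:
$r = \frac{1}{1260} \approx 0.00079365$
$1004 \cdot 704 + r = 1004 \cdot 704 + \frac{1}{1260} = 706816 + \frac{1}{1260} = \frac{890588161}{1260}$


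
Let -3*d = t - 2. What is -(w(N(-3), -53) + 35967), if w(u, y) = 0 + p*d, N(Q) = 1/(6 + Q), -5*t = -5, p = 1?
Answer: -107902/3 ≈ -35967.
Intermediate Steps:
t = 1 (t = -⅕*(-5) = 1)
d = ⅓ (d = -(1 - 2)/3 = -⅓*(-1) = ⅓ ≈ 0.33333)
w(u, y) = ⅓ (w(u, y) = 0 + 1*(⅓) = 0 + ⅓ = ⅓)
-(w(N(-3), -53) + 35967) = -(⅓ + 35967) = -1*107902/3 = -107902/3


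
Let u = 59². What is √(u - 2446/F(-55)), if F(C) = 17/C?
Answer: 3*√365891/17 ≈ 106.75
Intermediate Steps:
u = 3481
√(u - 2446/F(-55)) = √(3481 - 2446/(17/(-55))) = √(3481 - 2446/(17*(-1/55))) = √(3481 - 2446/(-17/55)) = √(3481 - 2446*(-55/17)) = √(3481 + 134530/17) = √(193707/17) = 3*√365891/17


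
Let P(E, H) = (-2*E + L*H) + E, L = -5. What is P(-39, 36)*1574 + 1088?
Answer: -220846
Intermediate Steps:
P(E, H) = -E - 5*H (P(E, H) = (-2*E - 5*H) + E = (-5*H - 2*E) + E = -E - 5*H)
P(-39, 36)*1574 + 1088 = (-1*(-39) - 5*36)*1574 + 1088 = (39 - 180)*1574 + 1088 = -141*1574 + 1088 = -221934 + 1088 = -220846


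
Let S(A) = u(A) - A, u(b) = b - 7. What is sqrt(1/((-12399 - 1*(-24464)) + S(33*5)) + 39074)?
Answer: 3*sqrt(631242051666)/12058 ≈ 197.67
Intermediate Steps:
u(b) = -7 + b
S(A) = -7 (S(A) = (-7 + A) - A = -7)
sqrt(1/((-12399 - 1*(-24464)) + S(33*5)) + 39074) = sqrt(1/((-12399 - 1*(-24464)) - 7) + 39074) = sqrt(1/((-12399 + 24464) - 7) + 39074) = sqrt(1/(12065 - 7) + 39074) = sqrt(1/12058 + 39074) = sqrt(471154293/12058) = 3*sqrt(631242051666)/12058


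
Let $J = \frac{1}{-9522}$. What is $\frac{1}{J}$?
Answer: $-9522$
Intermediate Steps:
$J = - \frac{1}{9522} \approx -0.00010502$
$\frac{1}{J} = \frac{1}{- \frac{1}{9522}} = -9522$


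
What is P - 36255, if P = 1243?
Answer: -35012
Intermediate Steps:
P - 36255 = 1243 - 36255 = -35012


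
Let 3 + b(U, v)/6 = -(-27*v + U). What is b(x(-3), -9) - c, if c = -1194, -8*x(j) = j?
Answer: -1137/4 ≈ -284.25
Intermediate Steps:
x(j) = -j/8
b(U, v) = -18 - 6*U + 162*v (b(U, v) = -18 + 6*(-(-27*v + U)) = -18 + 6*(-(U - 27*v)) = -18 + 6*(-U + 27*v) = -18 + (-6*U + 162*v) = -18 - 6*U + 162*v)
b(x(-3), -9) - c = (-18 - (-3)*(-3)/4 + 162*(-9)) - 1*(-1194) = (-18 - 6*3/8 - 1458) + 1194 = (-18 - 9/4 - 1458) + 1194 = -5913/4 + 1194 = -1137/4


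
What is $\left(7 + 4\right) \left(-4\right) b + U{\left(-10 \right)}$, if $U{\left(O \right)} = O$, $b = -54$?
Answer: $2366$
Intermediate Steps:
$\left(7 + 4\right) \left(-4\right) b + U{\left(-10 \right)} = \left(7 + 4\right) \left(-4\right) \left(-54\right) - 10 = 11 \left(-4\right) \left(-54\right) - 10 = \left(-44\right) \left(-54\right) - 10 = 2376 - 10 = 2366$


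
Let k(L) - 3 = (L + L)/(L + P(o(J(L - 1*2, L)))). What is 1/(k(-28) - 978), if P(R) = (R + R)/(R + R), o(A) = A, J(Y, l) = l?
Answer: -27/26269 ≈ -0.0010278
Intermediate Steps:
P(R) = 1 (P(R) = (2*R)/((2*R)) = (2*R)*(1/(2*R)) = 1)
k(L) = 3 + 2*L/(1 + L) (k(L) = 3 + (L + L)/(L + 1) = 3 + (2*L)/(1 + L) = 3 + 2*L/(1 + L))
1/(k(-28) - 978) = 1/((3 + 5*(-28))/(1 - 28) - 978) = 1/((3 - 140)/(-27) - 978) = 1/(-1/27*(-137) - 978) = 1/(137/27 - 978) = 1/(-26269/27) = -27/26269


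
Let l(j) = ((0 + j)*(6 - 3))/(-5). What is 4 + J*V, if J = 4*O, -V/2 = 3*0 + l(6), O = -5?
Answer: -140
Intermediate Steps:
l(j) = -3*j/5 (l(j) = (j*3)*(-⅕) = (3*j)*(-⅕) = -3*j/5)
V = 36/5 (V = -2*(3*0 - ⅗*6) = -2*(0 - 18/5) = -2*(-18/5) = 36/5 ≈ 7.2000)
J = -20 (J = 4*(-5) = -20)
4 + J*V = 4 - 20*36/5 = 4 - 144 = -140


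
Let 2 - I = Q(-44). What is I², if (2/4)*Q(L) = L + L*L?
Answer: 14303524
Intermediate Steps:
Q(L) = 2*L + 2*L² (Q(L) = 2*(L + L*L) = 2*(L + L²) = 2*L + 2*L²)
I = -3782 (I = 2 - 2*(-44)*(1 - 44) = 2 - 2*(-44)*(-43) = 2 - 1*3784 = 2 - 3784 = -3782)
I² = (-3782)² = 14303524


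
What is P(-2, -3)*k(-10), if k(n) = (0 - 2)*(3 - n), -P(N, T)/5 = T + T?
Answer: -780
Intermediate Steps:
P(N, T) = -10*T (P(N, T) = -5*(T + T) = -10*T)
k(n) = -6 + 2*n (k(n) = -2*(3 - n) = -6 + 2*n)
P(-2, -3)*k(-10) = (-10*(-3))*(-6 + 2*(-10)) = 30*(-6 - 20) = 30*(-26) = -780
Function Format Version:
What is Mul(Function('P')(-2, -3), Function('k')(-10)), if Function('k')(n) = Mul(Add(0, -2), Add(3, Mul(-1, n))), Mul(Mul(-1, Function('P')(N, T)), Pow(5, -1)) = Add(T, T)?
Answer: -780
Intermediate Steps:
Function('P')(N, T) = Mul(-10, T) (Function('P')(N, T) = Mul(-5, Add(T, T)) = Mul(-5, Mul(2, T)) = Mul(-10, T))
Function('k')(n) = Add(-6, Mul(2, n)) (Function('k')(n) = Mul(-2, Add(3, Mul(-1, n))) = Add(-6, Mul(2, n)))
Mul(Function('P')(-2, -3), Function('k')(-10)) = Mul(Mul(-10, -3), Add(-6, Mul(2, -10))) = Mul(30, Add(-6, -20)) = Mul(30, -26) = -780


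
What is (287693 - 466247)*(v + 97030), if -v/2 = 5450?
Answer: -15378856020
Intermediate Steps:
v = -10900 (v = -2*5450 = -10900)
(287693 - 466247)*(v + 97030) = (287693 - 466247)*(-10900 + 97030) = -178554*86130 = -15378856020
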